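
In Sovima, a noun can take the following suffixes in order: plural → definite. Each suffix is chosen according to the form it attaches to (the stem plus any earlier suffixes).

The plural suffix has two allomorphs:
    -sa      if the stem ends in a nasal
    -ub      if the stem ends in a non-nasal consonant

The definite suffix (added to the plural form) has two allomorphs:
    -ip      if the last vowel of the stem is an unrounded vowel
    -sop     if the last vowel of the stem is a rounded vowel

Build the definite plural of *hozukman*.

hozukmansaip

Since the final consonant of *hozukman* is /n/ (a nasal), it takes -sa, giving *hozukmansa*.
Since the last vowel of the plural form *hozukmansa* is /a/ (an unrounded vowel), it takes -ip, giving *hozukmansaip*.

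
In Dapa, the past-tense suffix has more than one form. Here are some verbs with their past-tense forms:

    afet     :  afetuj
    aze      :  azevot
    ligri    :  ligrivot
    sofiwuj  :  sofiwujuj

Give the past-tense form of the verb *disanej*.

The suffix is conditioned by the final sound: -uj when the stem ends in a consonant (*afet*, *sofiwuj*); -vot when the stem ends in a vowel (*aze*, *ligri*).
The final sound of *disanej* is /j/, which is a consonant, so the suffix is -uj, giving *disanejuj*.

disanejuj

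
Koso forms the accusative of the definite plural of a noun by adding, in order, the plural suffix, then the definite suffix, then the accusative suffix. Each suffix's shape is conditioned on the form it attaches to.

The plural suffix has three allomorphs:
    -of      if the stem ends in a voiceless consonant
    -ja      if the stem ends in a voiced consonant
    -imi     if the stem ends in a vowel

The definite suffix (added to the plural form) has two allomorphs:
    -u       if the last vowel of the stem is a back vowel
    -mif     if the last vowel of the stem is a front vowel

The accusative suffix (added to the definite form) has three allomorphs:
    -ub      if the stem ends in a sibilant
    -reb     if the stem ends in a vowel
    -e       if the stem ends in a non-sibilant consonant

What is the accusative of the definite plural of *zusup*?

zusupofureb

The final sound of *zusup* is /p/, which is a voiceless consonant, so the plural suffix is -of, giving *zusupof*.
Since the last vowel of the plural form *zusupof* is /o/ (a back vowel), it takes -u, giving *zusupofu*.
The definite form *zusupofu* — final sound /u/ (a vowel) → -reb → *zusupofureb*.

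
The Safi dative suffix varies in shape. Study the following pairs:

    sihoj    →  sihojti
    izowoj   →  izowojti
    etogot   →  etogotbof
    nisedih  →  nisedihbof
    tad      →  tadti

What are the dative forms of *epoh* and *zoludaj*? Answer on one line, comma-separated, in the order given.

epohbof, zoludajti

The alternation tracks the final consonant of the stem — -bof when the stem ends in a voiceless consonant (*etogot*, *nisedih*); -ti when the stem ends in a voiced consonant (*sihoj*, *izowoj*, *tad*).
The final consonant of *epoh* is /h/, which is voiceless, so the suffix is -bof, giving *epohbof*.
*zoludaj* — final consonant /j/ (voiced) → -ti → *zoludajti*.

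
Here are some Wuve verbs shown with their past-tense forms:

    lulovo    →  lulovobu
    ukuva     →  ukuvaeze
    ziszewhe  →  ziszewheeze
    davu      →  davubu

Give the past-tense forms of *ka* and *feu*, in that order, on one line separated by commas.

The alternation tracks the last vowel of the stem — -bu when the last vowel of the stem is a rounded vowel (*lulovo*, *davu*); -eze when the last vowel of the stem is an unrounded vowel (*ukuva*, *ziszewhe*).
*ka*: last vowel = /a/, an unrounded vowel → -eze → *kaeze*.
The last vowel of *feu* is /u/, which is a rounded vowel, so the suffix is -bu, giving *feubu*.

kaeze, feubu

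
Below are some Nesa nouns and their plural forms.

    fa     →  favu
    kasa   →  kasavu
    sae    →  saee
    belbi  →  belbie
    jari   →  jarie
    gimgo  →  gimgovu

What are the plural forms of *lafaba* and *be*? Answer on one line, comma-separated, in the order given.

lafabavu, bee

The alternation tracks the last vowel of the stem — -e when the last vowel of the stem is a front vowel (*sae*, *belbi*, *jari*); -vu when the last vowel of the stem is a back vowel (*fa*, *kasa*, *gimgo*).
The last vowel of *lafaba* is /a/, which is a back vowel, so the suffix is -vu, giving *lafabavu*.
The last vowel of *be* is /e/, which is a front vowel, so the suffix is -e, giving *bee*.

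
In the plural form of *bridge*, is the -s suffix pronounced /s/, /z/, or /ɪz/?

/ɪz/

The stem *bridge* ends in a sibilant (/s, z, ʃ, ʒ, tʃ, dʒ/).
The plural suffix surfaces as /ɪz/ after sibilants, /s/ after other voiceless consonants, and /z/ after other voiced sounds.
So the plural -s on *bridge* is pronounced /ɪz/.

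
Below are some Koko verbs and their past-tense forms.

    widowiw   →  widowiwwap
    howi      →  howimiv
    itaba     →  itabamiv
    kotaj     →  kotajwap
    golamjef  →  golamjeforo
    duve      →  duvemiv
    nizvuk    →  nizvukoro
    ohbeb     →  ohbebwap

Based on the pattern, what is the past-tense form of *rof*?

roforo

The suffix is conditioned by the final sound: -oro when the stem ends in a voiceless consonant (*golamjef*, *nizvuk*); -wap when the stem ends in a voiced consonant (*widowiw*, *kotaj*, *ohbeb*); -miv when the stem ends in a vowel (*howi*, *itaba*, *duve*).
Since the final sound of *rof* is /f/ (a voiceless consonant), it takes -oro, giving *roforo*.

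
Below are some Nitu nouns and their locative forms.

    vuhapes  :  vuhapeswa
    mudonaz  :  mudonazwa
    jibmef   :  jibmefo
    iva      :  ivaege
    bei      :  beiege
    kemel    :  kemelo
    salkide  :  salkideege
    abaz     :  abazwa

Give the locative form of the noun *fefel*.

The suffix is conditioned by the final sound: -wa when the stem ends in a sibilant (*vuhapes*, *mudonaz*, *abaz*); -o when the stem ends in a non-sibilant consonant (*jibmef*, *kemel*); -ege when the stem ends in a vowel (*iva*, *bei*, *salkide*).
Since the final sound of *fefel* is /l/ (a non-sibilant consonant), it takes -o, giving *fefelo*.

fefelo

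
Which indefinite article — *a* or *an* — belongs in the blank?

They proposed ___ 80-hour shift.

an

The indefinite article is chosen by the initial *sound* of the following word, not its spelling.
The number *80* is spoken "eighty", beginning with /ˈeɪti/ — a vowel sound.
So the article is *an*: They proposed an 80-hour shift.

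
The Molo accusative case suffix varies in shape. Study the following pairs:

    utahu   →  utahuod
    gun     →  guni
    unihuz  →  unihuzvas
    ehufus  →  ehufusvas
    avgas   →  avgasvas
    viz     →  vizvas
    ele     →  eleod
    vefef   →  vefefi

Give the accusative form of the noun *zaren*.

The alternation tracks the final sound of the stem — -vas when the stem ends in a sibilant (*unihuz*, *ehufus*, *avgas*, *viz*); -i when the stem ends in a non-sibilant consonant (*gun*, *vefef*); -od when the stem ends in a vowel (*utahu*, *ele*).
*zaren*: final sound = /n/, a non-sibilant consonant → -i → *zareni*.

zareni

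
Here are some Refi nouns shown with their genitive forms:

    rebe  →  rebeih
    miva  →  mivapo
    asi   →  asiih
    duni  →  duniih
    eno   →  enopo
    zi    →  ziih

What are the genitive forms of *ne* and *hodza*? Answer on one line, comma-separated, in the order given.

The pattern is front/back vowel harmony: -ih when the last vowel of the stem is a front vowel (*rebe*, *asi*, *duni*, *zi*); -po when the last vowel of the stem is a back vowel (*miva*, *eno*).
*ne*: last vowel = /e/, a front vowel → -ih → *neih*.
The last vowel of *hodza* is /a/, which is a back vowel, so the suffix is -po, giving *hodzapo*.

neih, hodzapo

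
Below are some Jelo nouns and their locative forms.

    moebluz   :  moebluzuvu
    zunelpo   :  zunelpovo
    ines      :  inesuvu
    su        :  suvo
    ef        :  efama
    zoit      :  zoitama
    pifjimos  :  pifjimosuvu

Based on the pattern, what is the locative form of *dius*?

The suffix is conditioned by the final sound: -uvu when the stem ends in a sibilant (*moebluz*, *ines*, *pifjimos*); -ama when the stem ends in a non-sibilant consonant (*ef*, *zoit*); -vo when the stem ends in a vowel (*zunelpo*, *su*).
The final sound of *dius* is /s/, which is a sibilant, so the suffix is -uvu, giving *diusuvu*.

diusuvu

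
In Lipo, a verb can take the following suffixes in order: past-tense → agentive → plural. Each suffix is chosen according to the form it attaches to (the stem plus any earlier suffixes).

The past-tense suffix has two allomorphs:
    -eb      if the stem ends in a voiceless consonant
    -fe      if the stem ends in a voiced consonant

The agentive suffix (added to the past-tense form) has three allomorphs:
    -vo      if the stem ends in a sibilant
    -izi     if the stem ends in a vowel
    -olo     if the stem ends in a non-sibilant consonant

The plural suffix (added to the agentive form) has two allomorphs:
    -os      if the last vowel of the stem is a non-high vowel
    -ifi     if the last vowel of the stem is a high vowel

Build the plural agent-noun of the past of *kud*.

kudfeiziifi

*kud*: final consonant = /d/, voiced → -fe → *kudfe*.
The past-tense form *kudfe*: final sound = /e/, a vowel → -izi → *kudfeizi*.
The agentive form *kudfeizi* — last vowel /i/ (a high vowel) → -ifi → *kudfeiziifi*.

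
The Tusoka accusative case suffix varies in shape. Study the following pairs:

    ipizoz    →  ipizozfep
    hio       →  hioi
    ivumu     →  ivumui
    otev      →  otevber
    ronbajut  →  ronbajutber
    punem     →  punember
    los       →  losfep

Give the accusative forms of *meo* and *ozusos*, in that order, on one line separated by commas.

meoi, ozusosfep

The alternation tracks the final sound of the stem — -fep when the stem ends in a sibilant (*ipizoz*, *los*); -ber when the stem ends in a non-sibilant consonant (*otev*, *ronbajut*, *punem*); -i when the stem ends in a vowel (*hio*, *ivumu*).
*meo*: final sound = /o/, a vowel → -i → *meoi*.
The final sound of *ozusos* is /s/, which is a sibilant, so the suffix is -fep, giving *ozusosfep*.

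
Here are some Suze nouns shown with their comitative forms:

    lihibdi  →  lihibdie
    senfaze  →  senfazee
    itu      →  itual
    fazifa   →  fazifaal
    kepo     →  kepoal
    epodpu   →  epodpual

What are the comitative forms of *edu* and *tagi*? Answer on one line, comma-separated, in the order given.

edual, tagie

The alternation tracks the last vowel of the stem — -e when the last vowel of the stem is a front vowel (*lihibdi*, *senfaze*); -al when the last vowel of the stem is a back vowel (*itu*, *fazifa*, *kepo*, *epodpu*).
The last vowel of *edu* is /u/, which is a back vowel, so the suffix is -al, giving *edual*.
Since the last vowel of *tagi* is /i/ (a front vowel), it takes -e, giving *tagie*.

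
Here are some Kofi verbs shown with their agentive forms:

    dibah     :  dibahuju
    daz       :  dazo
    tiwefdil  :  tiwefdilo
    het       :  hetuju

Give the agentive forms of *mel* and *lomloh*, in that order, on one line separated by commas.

The pattern is voicing of the final consonant: -uju when the stem ends in a voiceless consonant (*dibah*, *het*); -o when the stem ends in a voiced consonant (*daz*, *tiwefdil*).
The final consonant of *mel* is /l/, which is voiced, so the suffix is -o, giving *melo*.
The final consonant of *lomloh* is /h/, which is voiceless, so the suffix is -uju, giving *lomlohuju*.

melo, lomlohuju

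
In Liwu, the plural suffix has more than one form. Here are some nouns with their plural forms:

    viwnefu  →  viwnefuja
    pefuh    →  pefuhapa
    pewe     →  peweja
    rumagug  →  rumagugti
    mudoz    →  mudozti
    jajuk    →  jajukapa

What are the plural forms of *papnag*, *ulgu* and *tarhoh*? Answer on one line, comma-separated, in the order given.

papnagti, ulguja, tarhohapa

The alternation tracks the final sound of the stem — -apa when the stem ends in a voiceless consonant (*pefuh*, *jajuk*); -ti when the stem ends in a voiced consonant (*rumagug*, *mudoz*); -ja when the stem ends in a vowel (*viwnefu*, *pewe*).
*papnag* — final sound /g/ (a voiced consonant) → -ti → *papnagti*.
*ulgu* — final sound /u/ (a vowel) → -ja → *ulguja*.
The final sound of *tarhoh* is /h/, which is a voiceless consonant, so the suffix is -apa, giving *tarhohapa*.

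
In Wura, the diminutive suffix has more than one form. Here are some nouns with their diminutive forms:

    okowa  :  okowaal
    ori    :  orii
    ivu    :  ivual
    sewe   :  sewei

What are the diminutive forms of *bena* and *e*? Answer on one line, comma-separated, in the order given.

benaal, ei

The suffix is conditioned by the last vowel: -i when the last vowel of the stem is a front vowel (*ori*, *sewe*); -al when the last vowel of the stem is a back vowel (*okowa*, *ivu*).
The last vowel of *bena* is /a/, which is a back vowel, so the suffix is -al, giving *benaal*.
The last vowel of *e* is /e/, which is a front vowel, so the suffix is -i, giving *ei*.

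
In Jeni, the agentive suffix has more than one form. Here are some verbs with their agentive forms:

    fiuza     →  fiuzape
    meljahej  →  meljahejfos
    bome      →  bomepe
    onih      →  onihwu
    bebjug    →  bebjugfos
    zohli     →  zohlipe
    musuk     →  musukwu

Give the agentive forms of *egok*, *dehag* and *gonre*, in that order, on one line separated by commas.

egokwu, dehagfos, gonrepe

The pattern is voicing of the final sound: -wu when the stem ends in a voiceless consonant (*onih*, *musuk*); -fos when the stem ends in a voiced consonant (*meljahej*, *bebjug*); -pe when the stem ends in a vowel (*fiuza*, *bome*, *zohli*).
The final sound of *egok* is /k/, which is a voiceless consonant, so the suffix is -wu, giving *egokwu*.
Since the final sound of *dehag* is /g/ (a voiced consonant), it takes -fos, giving *dehagfos*.
The final sound of *gonre* is /e/, which is a vowel, so the suffix is -pe, giving *gonrepe*.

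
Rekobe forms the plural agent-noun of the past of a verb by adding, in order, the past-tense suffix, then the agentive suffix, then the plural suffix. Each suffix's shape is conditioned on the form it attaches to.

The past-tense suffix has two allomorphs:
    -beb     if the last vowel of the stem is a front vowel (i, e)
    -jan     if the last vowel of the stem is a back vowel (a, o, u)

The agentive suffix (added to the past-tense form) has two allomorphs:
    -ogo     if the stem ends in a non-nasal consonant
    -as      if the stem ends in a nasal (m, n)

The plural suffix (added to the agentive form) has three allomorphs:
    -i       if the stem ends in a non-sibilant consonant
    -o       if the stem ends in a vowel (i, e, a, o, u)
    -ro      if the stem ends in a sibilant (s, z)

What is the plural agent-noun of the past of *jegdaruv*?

The last vowel of *jegdaruv* is /u/, which is a back vowel, so the past-tense suffix is -jan, giving *jegdaruvjan*.
The past-tense form *jegdaruvjan*: final consonant = /n/, a nasal → -as → *jegdaruvjanas*.
The agentive form *jegdaruvjanas*: final sound = /s/, a sibilant → -ro → *jegdaruvjanasro*.

jegdaruvjanasro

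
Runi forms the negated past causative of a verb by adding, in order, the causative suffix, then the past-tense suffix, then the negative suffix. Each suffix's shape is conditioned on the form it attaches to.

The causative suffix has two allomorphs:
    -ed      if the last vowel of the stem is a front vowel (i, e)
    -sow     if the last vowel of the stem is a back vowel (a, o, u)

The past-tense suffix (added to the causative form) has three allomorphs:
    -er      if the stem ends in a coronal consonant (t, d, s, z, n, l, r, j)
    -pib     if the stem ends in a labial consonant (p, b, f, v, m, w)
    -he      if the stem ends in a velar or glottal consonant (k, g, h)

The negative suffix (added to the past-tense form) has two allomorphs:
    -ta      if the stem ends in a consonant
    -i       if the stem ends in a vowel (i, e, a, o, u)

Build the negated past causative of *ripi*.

Since the last vowel of *ripi* is /i/ (a front vowel), it takes -ed, giving *ripied*.
The final consonant of the causative form *ripied* is /d/, which is coronal, so the past-tense suffix is -er, giving *ripieder*.
The past-tense form *ripieder*: final sound = /r/, a consonant → -ta → *ripiederta*.

ripiederta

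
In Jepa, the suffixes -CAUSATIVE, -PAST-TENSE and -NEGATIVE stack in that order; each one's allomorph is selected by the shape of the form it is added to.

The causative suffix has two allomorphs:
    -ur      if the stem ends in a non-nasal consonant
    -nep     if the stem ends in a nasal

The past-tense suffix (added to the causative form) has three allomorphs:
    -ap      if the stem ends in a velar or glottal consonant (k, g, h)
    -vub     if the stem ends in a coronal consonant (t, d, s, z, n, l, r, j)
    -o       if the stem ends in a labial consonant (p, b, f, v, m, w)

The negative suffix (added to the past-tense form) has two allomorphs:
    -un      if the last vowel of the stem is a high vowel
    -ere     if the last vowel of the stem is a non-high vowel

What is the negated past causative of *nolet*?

Since the final consonant of *nolet* is /t/ (non-nasal), it takes -ur, giving *noletur*.
Since the final consonant of the causative form *noletur* is /r/ (coronal), it takes -vub, giving *noleturvub*.
Since the last vowel of the past-tense form *noleturvub* is /u/ (a high vowel), it takes -un, giving *noleturvubun*.

noleturvubun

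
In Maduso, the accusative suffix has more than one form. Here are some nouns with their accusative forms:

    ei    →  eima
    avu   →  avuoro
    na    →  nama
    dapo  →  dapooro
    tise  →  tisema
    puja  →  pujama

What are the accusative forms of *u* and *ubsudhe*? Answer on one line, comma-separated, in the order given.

The suffix is conditioned by the last vowel: -oro when the last vowel of the stem is a rounded vowel (*avu*, *dapo*); -ma when the last vowel of the stem is an unrounded vowel (*ei*, *na*, *tise*, *puja*).
*u*: last vowel = /u/, a rounded vowel → -oro → *uoro*.
The last vowel of *ubsudhe* is /e/, which is an unrounded vowel, so the suffix is -ma, giving *ubsudhema*.

uoro, ubsudhema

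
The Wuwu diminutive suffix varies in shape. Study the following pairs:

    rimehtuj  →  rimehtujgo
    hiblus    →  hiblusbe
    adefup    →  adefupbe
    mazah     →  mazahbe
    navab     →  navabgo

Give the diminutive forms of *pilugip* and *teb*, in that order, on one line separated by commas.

The pattern is voicing of the final consonant: -be when the stem ends in a voiceless consonant (*hiblus*, *adefup*, *mazah*); -go when the stem ends in a voiced consonant (*rimehtuj*, *navab*).
*pilugip* — final consonant /p/ (voiceless) → -be → *pilugipbe*.
The final consonant of *teb* is /b/, which is voiced, so the suffix is -go, giving *tebgo*.

pilugipbe, tebgo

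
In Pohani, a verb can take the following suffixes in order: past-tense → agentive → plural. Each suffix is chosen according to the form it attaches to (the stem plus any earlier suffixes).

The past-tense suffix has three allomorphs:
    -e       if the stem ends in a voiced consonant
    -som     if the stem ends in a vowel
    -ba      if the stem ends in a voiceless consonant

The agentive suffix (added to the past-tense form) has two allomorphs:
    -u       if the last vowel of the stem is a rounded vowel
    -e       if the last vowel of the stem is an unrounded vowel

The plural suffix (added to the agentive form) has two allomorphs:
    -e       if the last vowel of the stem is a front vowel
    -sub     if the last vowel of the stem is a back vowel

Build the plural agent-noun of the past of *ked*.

*ked*: final sound = /d/, a voiced consonant → -e → *kede*.
The past-tense form *kede* — last vowel /e/ (an unrounded vowel) → -e → *kedee*.
The agentive form *kedee* — last vowel /e/ (a front vowel) → -e → *kedeee*.

kedeee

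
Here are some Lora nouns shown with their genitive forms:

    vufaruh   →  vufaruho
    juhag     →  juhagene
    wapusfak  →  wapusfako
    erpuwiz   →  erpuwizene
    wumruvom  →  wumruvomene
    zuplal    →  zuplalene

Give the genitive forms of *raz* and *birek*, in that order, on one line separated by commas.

razene, bireko

Looking at the final consonant of each stem: -o when the stem ends in a voiceless consonant (*vufaruh*, *wapusfak*); -ene when the stem ends in a voiced consonant (*juhag*, *erpuwiz*, *wumruvom*, *zuplal*).
The final consonant of *raz* is /z/, which is voiced, so the suffix is -ene, giving *razene*.
The final consonant of *birek* is /k/, which is voiceless, so the suffix is -o, giving *bireko*.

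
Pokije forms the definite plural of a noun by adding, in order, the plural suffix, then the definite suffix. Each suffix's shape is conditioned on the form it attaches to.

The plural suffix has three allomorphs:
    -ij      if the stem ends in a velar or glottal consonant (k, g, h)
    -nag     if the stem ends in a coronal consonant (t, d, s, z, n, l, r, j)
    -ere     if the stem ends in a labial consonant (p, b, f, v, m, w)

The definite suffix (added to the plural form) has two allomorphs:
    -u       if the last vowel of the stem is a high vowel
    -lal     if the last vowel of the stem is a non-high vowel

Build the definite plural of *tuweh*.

tuwehiju

*tuweh*: final consonant = /h/, velar/glottal → -ij → *tuwehij*.
Since the last vowel of the plural form *tuwehij* is /i/ (a high vowel), it takes -u, giving *tuwehiju*.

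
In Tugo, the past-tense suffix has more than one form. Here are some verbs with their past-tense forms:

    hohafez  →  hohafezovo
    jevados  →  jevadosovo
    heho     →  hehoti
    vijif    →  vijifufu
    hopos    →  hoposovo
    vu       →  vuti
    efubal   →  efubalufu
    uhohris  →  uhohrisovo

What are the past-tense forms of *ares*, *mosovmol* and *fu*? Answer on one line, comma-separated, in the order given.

The suffix is conditioned by the final sound: -ovo when the stem ends in a sibilant (*hohafez*, *jevados*, *hopos*, *uhohris*); -ufu when the stem ends in a non-sibilant consonant (*vijif*, *efubal*); -ti when the stem ends in a vowel (*heho*, *vu*).
Since the final sound of *ares* is /s/ (a sibilant), it takes -ovo, giving *aresovo*.
Since the final sound of *mosovmol* is /l/ (a non-sibilant consonant), it takes -ufu, giving *mosovmolufu*.
The final sound of *fu* is /u/, which is a vowel, so the suffix is -ti, giving *futi*.

aresovo, mosovmolufu, futi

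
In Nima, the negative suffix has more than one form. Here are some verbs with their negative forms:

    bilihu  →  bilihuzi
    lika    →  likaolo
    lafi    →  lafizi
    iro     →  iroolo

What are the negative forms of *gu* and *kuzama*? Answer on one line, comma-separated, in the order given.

guzi, kuzamaolo

The alternation tracks the last vowel of the stem — -zi when the last vowel of the stem is a high vowel (*bilihu*, *lafi*); -olo when the last vowel of the stem is a non-high vowel (*lika*, *iro*).
*gu*: last vowel = /u/, a high vowel → -zi → *guzi*.
*kuzama*: last vowel = /a/, a non-high vowel → -olo → *kuzamaolo*.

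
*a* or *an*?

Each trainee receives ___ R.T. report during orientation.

The indefinite article is chosen by the initial *sound* of the following word, not its spelling.
The initialism *R.T.* is read letter by letter; the first letter, R, is pronounced /ɑr/, which begins with a vowel sound.
So the article is *an*: Each trainee receives an R.T. report during orientation.

an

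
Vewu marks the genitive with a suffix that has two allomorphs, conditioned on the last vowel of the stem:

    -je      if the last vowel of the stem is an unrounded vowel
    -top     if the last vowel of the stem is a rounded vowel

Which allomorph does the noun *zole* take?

-je

Since the last vowel of *zole* is /e/ (an unrounded vowel), it takes -je.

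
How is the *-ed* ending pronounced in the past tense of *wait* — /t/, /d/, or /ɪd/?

The stem *wait* ends in /t/ or /d/.
The -ed suffix is realized as /ɪd/ after /t, d/; as /t/ after other voiceless consonants; and as /d/ after other voiced sounds.
So -ed on *wait* is pronounced /ɪd/.

/ɪd/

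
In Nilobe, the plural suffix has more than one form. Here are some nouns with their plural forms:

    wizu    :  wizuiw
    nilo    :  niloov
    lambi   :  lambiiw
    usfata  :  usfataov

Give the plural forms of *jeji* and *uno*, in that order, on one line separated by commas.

Looking at the last vowel of each stem: -iw when the last vowel of the stem is a high vowel (*wizu*, *lambi*); -ov when the last vowel of the stem is a non-high vowel (*nilo*, *usfata*).
*jeji* — last vowel /i/ (a high vowel) → -iw → *jejiiw*.
*uno* — last vowel /o/ (a non-high vowel) → -ov → *unoov*.

jejiiw, unoov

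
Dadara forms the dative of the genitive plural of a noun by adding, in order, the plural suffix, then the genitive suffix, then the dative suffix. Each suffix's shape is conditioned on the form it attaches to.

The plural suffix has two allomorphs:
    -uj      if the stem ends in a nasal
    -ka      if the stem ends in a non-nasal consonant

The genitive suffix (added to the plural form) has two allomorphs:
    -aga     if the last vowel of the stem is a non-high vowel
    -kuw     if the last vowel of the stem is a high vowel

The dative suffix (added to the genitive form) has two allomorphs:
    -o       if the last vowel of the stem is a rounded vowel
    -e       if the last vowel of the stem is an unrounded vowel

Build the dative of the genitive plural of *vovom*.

vovomujkuwo

Since the final consonant of *vovom* is /m/ (a nasal), it takes -uj, giving *vovomuj*.
The plural form *vovomuj*: last vowel = /u/, a high vowel → -kuw → *vovomujkuw*.
Since the last vowel of the genitive form *vovomujkuw* is /u/ (a rounded vowel), it takes -o, giving *vovomujkuwo*.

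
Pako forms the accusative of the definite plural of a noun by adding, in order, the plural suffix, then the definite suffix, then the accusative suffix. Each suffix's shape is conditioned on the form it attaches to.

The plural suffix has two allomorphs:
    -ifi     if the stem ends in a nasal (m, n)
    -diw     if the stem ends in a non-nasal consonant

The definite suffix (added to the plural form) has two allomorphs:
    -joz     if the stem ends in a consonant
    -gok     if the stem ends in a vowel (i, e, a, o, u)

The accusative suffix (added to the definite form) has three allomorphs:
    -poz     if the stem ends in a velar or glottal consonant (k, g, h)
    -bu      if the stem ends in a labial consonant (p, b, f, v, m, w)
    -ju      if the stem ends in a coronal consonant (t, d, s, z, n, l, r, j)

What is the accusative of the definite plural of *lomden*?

lomdenifigokpoz

*lomden* — final consonant /n/ (a nasal) → -ifi → *lomdenifi*.
Since the final sound of the plural form *lomdenifi* is /i/ (a vowel), it takes -gok, giving *lomdenifigok*.
The definite form *lomdenifigok*: final consonant = /k/, velar/glottal → -poz → *lomdenifigokpoz*.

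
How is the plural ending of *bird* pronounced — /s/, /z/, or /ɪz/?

/z/

The stem *bird* ends in a voiced non-sibilant sound.
The plural suffix surfaces as /ɪz/ after sibilants, /s/ after other voiceless consonants, and /z/ after other voiced sounds.
So the plural -s on *bird* is pronounced /z/.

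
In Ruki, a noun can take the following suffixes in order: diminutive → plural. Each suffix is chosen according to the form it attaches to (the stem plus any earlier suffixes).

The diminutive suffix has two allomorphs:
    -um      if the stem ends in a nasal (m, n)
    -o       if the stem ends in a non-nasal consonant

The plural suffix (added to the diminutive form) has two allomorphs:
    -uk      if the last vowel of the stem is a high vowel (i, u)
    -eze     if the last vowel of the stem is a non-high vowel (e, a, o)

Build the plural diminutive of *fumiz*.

fumizoeze

Since the final consonant of *fumiz* is /z/ (non-nasal), it takes -o, giving *fumizo*.
Since the last vowel of the diminutive form *fumizo* is /o/ (a non-high vowel), it takes -eze, giving *fumizoeze*.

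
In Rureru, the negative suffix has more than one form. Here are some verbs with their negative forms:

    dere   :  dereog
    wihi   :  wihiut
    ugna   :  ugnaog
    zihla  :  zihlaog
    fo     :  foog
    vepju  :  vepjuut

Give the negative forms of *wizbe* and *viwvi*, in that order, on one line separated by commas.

wizbeog, viwviut

The pattern is height harmony: -ut when the last vowel of the stem is a high vowel (*wihi*, *vepju*); -og when the last vowel of the stem is a non-high vowel (*dere*, *ugna*, *zihla*, *fo*).
*wizbe*: last vowel = /e/, a non-high vowel → -og → *wizbeog*.
Since the last vowel of *viwvi* is /i/ (a high vowel), it takes -ut, giving *viwviut*.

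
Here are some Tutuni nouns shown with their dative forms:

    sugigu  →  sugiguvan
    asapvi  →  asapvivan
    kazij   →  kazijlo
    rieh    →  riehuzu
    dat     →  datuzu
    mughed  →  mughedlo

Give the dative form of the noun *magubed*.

The alternation tracks the final sound of the stem — -uzu when the stem ends in a voiceless consonant (*rieh*, *dat*); -lo when the stem ends in a voiced consonant (*kazij*, *mughed*); -van when the stem ends in a vowel (*sugigu*, *asapvi*).
Since the final sound of *magubed* is /d/ (a voiced consonant), it takes -lo, giving *magubedlo*.

magubedlo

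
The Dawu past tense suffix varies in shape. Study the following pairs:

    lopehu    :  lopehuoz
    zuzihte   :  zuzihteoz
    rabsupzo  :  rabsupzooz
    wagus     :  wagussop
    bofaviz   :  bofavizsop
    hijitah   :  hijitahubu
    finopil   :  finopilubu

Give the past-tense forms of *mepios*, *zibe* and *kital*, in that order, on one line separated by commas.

The pattern is sibilance of the final sound: -sop when the stem ends in a sibilant (*wagus*, *bofaviz*); -ubu when the stem ends in a non-sibilant consonant (*hijitah*, *finopil*); -oz when the stem ends in a vowel (*lopehu*, *zuzihte*, *rabsupzo*).
*mepios*: final sound = /s/, a sibilant → -sop → *mepiossop*.
Since the final sound of *zibe* is /e/ (a vowel), it takes -oz, giving *zibeoz*.
*kital* — final sound /l/ (a non-sibilant consonant) → -ubu → *kitalubu*.

mepiossop, zibeoz, kitalubu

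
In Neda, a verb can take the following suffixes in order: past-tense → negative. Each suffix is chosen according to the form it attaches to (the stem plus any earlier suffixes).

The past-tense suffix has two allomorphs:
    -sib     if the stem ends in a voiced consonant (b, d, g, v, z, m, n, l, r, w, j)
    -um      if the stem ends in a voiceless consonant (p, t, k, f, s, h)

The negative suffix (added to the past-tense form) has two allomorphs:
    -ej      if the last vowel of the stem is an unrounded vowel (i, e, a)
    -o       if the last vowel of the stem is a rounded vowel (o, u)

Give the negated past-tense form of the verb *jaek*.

jaekumo

*jaek* — final consonant /k/ (voiceless) → -um → *jaekum*.
The past-tense form *jaekum*: last vowel = /u/, a rounded vowel → -o → *jaekumo*.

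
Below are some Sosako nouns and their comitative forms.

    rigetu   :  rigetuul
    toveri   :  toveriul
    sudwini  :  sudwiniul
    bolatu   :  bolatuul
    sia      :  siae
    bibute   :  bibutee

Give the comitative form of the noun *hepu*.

hepuul

The alternation tracks the last vowel of the stem — -ul when the last vowel of the stem is a high vowel (*rigetu*, *toveri*, *sudwini*, *bolatu*); -e when the last vowel of the stem is a non-high vowel (*sia*, *bibute*).
*hepu* — last vowel /u/ (a high vowel) → -ul → *hepuul*.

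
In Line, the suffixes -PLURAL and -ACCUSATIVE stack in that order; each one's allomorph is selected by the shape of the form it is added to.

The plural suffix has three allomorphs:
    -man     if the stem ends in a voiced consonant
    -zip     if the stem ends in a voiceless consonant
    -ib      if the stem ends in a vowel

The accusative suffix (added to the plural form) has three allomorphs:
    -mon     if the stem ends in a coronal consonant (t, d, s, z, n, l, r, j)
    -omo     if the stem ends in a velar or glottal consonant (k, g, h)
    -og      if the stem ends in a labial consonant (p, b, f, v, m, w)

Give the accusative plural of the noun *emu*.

*emu*: final sound = /u/, a vowel → -ib → *emuib*.
Since the final consonant of the plural form *emuib* is /b/ (labial), it takes -og, giving *emuibog*.

emuibog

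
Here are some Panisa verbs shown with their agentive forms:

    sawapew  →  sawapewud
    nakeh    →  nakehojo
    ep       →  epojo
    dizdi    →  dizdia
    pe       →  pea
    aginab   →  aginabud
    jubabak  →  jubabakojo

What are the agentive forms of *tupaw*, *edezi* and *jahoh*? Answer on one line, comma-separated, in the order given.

The suffix is conditioned by the final sound: -ojo when the stem ends in a voiceless consonant (*nakeh*, *ep*, *jubabak*); -ud when the stem ends in a voiced consonant (*sawapew*, *aginab*); -a when the stem ends in a vowel (*dizdi*, *pe*).
*tupaw*: final sound = /w/, a voiced consonant → -ud → *tupawud*.
*edezi*: final sound = /i/, a vowel → -a → *edezia*.
*jahoh* — final sound /h/ (a voiceless consonant) → -ojo → *jahohojo*.

tupawud, edezia, jahohojo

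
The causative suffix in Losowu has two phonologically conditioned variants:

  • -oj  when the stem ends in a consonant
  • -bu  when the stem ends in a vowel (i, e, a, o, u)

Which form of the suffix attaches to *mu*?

-bu

*mu*: final sound = /u/, a vowel → -bu.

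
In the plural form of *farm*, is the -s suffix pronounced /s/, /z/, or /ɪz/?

The stem *farm* ends in a voiced non-sibilant sound.
The plural suffix surfaces as /ɪz/ after sibilants, /s/ after other voiceless consonants, and /z/ after other voiced sounds.
So the plural -s on *farm* is pronounced /z/.

/z/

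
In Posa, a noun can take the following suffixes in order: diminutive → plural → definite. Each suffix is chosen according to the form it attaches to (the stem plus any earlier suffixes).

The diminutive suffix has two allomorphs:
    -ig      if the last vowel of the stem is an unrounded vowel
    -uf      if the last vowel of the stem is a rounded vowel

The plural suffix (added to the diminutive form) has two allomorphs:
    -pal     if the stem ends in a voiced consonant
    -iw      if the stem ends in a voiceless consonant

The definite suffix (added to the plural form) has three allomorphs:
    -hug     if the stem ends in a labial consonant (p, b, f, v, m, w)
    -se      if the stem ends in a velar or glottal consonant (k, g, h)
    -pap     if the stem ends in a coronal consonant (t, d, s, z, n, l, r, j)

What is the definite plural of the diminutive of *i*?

iigpalpap

*i* — last vowel /i/ (an unrounded vowel) → -ig → *iig*.
The diminutive form *iig* — final consonant /g/ (voiced) → -pal → *iigpal*.
The plural form *iigpal* — final consonant /l/ (coronal) → -pap → *iigpalpap*.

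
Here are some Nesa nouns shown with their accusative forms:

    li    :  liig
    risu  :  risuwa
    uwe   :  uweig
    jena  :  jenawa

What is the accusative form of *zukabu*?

The alternation tracks the last vowel of the stem — -ig when the last vowel of the stem is a front vowel (*li*, *uwe*); -wa when the last vowel of the stem is a back vowel (*risu*, *jena*).
*zukabu*: last vowel = /u/, a back vowel → -wa → *zukabuwa*.

zukabuwa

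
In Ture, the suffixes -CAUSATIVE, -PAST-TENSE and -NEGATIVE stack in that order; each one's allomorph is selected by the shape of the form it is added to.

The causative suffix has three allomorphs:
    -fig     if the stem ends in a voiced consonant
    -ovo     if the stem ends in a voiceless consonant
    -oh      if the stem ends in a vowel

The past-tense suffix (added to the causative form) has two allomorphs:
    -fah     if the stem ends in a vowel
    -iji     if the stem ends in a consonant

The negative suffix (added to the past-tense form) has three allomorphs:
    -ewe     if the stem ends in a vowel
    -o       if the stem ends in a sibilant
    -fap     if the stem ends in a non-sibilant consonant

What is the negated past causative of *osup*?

*osup*: final sound = /p/, a voiceless consonant → -ovo → *osupovo*.
The causative form *osupovo* — final sound /o/ (a vowel) → -fah → *osupovofah*.
The past-tense form *osupovofah*: final sound = /h/, a non-sibilant consonant → -fap → *osupovofahfap*.

osupovofahfap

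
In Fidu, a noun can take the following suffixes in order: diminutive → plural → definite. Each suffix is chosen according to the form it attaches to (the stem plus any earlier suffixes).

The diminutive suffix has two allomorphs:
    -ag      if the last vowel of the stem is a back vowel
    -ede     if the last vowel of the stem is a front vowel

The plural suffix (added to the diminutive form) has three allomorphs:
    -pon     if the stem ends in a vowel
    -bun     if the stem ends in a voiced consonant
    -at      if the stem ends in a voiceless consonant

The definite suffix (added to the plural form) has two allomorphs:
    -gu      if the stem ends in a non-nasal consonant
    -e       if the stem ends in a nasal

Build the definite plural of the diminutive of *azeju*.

azejuagbune

Since the last vowel of *azeju* is /u/ (a back vowel), it takes -ag, giving *azejuag*.
The diminutive form *azejuag* — final sound /g/ (a voiced consonant) → -bun → *azejuagbun*.
Since the final consonant of the plural form *azejuagbun* is /n/ (a nasal), it takes -e, giving *azejuagbune*.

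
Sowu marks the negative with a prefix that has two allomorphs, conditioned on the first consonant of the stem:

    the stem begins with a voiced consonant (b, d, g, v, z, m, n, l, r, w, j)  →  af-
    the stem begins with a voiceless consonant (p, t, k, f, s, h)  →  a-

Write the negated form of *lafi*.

aflafi

*lafi* — first consonant /l/ (voiced) → af- → *aflafi*.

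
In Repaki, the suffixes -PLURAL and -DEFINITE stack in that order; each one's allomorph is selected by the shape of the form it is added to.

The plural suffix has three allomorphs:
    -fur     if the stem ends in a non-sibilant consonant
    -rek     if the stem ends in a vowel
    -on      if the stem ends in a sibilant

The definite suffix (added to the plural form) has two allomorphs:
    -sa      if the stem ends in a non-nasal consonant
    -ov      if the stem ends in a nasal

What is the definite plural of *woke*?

wokereksa

Since the final sound of *woke* is /e/ (a vowel), it takes -rek, giving *wokerek*.
The plural form *wokerek* — final consonant /k/ (non-nasal) → -sa → *wokereksa*.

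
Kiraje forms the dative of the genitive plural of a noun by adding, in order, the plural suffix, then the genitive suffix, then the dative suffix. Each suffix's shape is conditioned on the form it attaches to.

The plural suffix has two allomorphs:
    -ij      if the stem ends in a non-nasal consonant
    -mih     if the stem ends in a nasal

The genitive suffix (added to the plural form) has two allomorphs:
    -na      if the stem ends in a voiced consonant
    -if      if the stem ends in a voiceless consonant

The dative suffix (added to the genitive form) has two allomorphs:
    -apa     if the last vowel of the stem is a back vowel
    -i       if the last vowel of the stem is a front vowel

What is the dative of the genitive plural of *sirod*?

*sirod* — final consonant /d/ (non-nasal) → -ij → *sirodij*.
The plural form *sirodij*: final consonant = /j/, voiced → -na → *sirodijna*.
Since the last vowel of the genitive form *sirodijna* is /a/ (a back vowel), it takes -apa, giving *sirodijnaapa*.

sirodijnaapa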